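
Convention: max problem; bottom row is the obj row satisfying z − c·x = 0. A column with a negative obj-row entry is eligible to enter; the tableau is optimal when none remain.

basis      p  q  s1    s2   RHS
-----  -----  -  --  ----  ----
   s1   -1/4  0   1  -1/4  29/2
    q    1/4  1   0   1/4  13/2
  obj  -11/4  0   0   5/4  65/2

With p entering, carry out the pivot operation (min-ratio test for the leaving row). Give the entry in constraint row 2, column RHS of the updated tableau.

26

Ratio test on column p — row 1: entry -1/4 ≤ 0; row 2: (13/2)/(1/4) = 26. Minimum is 26 at row 2 (q leaves); pivot element 1/4.
Divide row 2 by 1/4; eliminate column p from the other rows.
In the new row 2, the RHS entry is the old entry divided by the pivot: (13/2)/(1/4) = 26.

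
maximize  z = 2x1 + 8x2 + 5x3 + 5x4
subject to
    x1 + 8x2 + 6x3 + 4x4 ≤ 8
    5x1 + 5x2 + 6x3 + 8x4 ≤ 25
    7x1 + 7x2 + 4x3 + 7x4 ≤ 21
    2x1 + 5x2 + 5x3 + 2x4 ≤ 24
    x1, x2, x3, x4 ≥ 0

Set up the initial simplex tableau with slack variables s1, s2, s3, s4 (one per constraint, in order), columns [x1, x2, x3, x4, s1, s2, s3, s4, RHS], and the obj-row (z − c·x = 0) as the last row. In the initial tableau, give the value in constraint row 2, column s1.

Slack s1 belongs to constraint 1; its column is the unit vector e_1, so the entry in row 2 is 0.

0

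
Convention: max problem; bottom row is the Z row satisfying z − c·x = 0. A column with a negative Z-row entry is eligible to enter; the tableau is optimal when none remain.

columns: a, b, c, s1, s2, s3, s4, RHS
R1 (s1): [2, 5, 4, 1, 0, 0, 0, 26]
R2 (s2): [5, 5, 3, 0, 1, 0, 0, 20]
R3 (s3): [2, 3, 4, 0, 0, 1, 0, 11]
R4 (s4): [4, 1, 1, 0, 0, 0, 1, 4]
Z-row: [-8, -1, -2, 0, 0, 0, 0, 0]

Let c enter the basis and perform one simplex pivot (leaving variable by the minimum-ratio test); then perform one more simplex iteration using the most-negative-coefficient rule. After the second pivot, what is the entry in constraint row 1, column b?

2

Ratio test on column c — row 1: 26/4 = 13/2; row 2: 20/3 = 20/3; row 3: 11/4 = 11/4; row 4: 4/1 = 4. Minimum is 11/4 at row 3 (s3 leaves); pivot element 4.
Divide row 3 by 4; eliminate column c from the other rows.
Second iteration: most negative Z-row entry is -7 in column a, so a enters.
Ratio test on column a — row 1: entry 0 ≤ 0; row 2: (47/4)/(7/2) = 47/14; row 3: (11/4)/(1/2) = 11/2; row 4: (5/4)/(7/2) = 5/14. Minimum is 5/14 at row 4 (s4 leaves); pivot element 7/2.
Divide row 4 by 7/2; eliminate column a from the other rows.
After both pivots, the entry at constraint row 1, column b is 2.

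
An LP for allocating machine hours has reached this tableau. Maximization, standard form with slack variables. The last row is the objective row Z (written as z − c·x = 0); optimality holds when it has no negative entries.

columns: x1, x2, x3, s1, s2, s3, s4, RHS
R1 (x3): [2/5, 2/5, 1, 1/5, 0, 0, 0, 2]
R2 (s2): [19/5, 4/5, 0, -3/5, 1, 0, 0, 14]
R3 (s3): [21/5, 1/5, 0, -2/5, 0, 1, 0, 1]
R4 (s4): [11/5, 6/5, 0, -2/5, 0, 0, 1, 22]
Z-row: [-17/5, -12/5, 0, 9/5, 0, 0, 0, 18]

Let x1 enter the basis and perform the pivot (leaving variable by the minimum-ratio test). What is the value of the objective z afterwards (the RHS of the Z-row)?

Ratio test on column x1 — row 1: 2/(2/5) = 5; row 2: 14/(19/5) = 70/19; row 3: 1/(21/5) = 5/21; row 4: 22/(11/5) = 10. Minimum is 5/21 at row 3 (s3 leaves); pivot element 21/5.
Pivot on row 3; the Z-row RHS becomes 18 − (-17/5)·(5/21) = 395/21.

395/21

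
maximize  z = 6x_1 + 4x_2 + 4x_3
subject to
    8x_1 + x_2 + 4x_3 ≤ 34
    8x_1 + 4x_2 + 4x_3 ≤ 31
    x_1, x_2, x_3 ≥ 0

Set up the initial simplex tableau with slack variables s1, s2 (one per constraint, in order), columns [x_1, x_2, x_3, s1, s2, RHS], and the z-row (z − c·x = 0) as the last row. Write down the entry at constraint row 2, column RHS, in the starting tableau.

The RHS of constraint 2 is b_2 = 31.

31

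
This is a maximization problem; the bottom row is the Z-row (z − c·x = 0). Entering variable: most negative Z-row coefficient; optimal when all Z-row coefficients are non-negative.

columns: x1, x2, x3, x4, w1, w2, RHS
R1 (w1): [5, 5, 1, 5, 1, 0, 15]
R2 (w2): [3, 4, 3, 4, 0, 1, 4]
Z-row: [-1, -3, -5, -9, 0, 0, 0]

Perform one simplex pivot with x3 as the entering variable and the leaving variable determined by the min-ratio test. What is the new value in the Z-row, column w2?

Ratio test on column x3 — row 1: 15/1 = 15; row 2: 4/3 = 4/3. Minimum is 4/3 at row 2 (w2 leaves); pivot element 3.
Divide row 2 by 3; eliminate column x3 from the other rows.
Z-row update in column w2: 0 − (-5)·(1/3) = 5/3.

5/3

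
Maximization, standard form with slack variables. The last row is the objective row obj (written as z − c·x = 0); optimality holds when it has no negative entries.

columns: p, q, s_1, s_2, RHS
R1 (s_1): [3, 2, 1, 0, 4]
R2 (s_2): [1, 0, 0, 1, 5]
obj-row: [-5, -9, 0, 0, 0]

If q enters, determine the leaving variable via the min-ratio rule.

s_1

Column q entries and ratios — s_1: 4/2 = 2; s_2: 0 ≤ 0, skip.
Smallest ratio is 2 in the row of s_1, so s_1 leaves.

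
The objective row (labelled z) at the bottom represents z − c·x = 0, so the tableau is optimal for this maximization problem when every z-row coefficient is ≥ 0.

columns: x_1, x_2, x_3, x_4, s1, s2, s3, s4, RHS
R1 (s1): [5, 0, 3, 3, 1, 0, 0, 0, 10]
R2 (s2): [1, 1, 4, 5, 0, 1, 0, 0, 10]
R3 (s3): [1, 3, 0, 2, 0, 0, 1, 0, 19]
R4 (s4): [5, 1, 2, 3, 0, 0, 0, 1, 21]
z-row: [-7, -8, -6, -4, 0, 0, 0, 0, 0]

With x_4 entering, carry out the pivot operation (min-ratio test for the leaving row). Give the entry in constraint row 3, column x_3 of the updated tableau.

Ratio test on column x_4 — row 1: 10/3 = 10/3; row 2: 10/5 = 2; row 3: 19/2 = 19/2; row 4: 21/3 = 7. Minimum is 2 at row 2 (s2 leaves); pivot element 5.
Divide row 2 by 5; eliminate column x_4 from the other rows.
Row 3 update in column x_3: 0 − 2·(4/5) = -8/5.

-8/5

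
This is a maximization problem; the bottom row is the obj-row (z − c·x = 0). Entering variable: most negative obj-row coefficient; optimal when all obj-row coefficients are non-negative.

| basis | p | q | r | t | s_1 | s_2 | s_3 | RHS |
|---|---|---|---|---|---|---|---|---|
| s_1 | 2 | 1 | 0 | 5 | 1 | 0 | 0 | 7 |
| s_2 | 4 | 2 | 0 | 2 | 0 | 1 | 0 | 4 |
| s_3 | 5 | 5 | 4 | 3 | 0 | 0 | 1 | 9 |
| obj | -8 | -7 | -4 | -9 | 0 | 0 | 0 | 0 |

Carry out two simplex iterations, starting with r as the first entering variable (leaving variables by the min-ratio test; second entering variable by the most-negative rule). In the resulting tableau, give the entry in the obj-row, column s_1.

Ratio test on column r — row 1: entry 0 ≤ 0; row 2: entry 0 ≤ 0; row 3: 9/4 = 9/4. Minimum is 9/4 at row 3 (s_3 leaves); pivot element 4.
Divide row 3 by 4; eliminate column r from the other rows.
Second iteration: most negative obj-row entry is -6 in column t, so t enters.
Ratio test on column t — row 1: 7/5 = 7/5; row 2: 4/2 = 2; row 3: (9/4)/(3/4) = 3. Minimum is 7/5 at row 1 (s_1 leaves); pivot element 5.
Divide row 1 by 5; eliminate column t from the other rows.
After both pivots, the entry at the obj-row, column s_1 is 6/5.

6/5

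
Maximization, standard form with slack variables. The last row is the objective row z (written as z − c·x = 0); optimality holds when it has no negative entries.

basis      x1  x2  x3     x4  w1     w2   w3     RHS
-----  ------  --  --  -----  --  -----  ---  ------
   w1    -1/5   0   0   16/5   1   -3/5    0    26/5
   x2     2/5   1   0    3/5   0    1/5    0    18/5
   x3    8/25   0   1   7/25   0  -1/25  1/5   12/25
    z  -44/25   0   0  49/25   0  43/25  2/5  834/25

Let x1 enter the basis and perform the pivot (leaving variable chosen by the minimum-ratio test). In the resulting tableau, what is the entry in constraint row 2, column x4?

Ratio test on column x1 — row 1: entry -1/5 ≤ 0; row 2: (18/5)/(2/5) = 9; row 3: (12/25)/(8/25) = 3/2. Minimum is 3/2 at row 3 (x3 leaves); pivot element 8/25.
Divide row 3 by 8/25; eliminate column x1 from the other rows.
Row 2 update in column x4: 3/5 − (2/5)·(7/8) = 1/4.

1/4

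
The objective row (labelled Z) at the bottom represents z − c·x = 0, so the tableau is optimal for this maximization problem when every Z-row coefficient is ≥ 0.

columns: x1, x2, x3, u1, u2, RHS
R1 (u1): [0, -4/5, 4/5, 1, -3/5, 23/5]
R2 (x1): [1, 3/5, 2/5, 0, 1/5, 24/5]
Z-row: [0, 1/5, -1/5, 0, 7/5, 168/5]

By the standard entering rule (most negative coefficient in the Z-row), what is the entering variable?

Negative Z-row entries: x3: -1/5.
The most negative is -1/5 in column x3, so x3 enters.

x3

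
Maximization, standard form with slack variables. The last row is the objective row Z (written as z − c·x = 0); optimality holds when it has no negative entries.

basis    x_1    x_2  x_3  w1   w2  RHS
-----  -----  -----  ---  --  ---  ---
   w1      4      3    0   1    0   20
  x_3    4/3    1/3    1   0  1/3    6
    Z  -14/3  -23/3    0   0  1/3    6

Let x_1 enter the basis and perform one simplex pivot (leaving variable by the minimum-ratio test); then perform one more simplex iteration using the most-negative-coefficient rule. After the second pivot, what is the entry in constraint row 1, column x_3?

-3/2

Ratio test on column x_1 — row 1: 20/4 = 5; row 2: 6/(4/3) = 9/2. Minimum is 9/2 at row 2 (x_3 leaves); pivot element 4/3.
Divide row 2 by 4/3; eliminate column x_1 from the other rows.
Second iteration: most negative Z-row entry is -13/2 in column x_2, so x_2 enters.
Ratio test on column x_2 — row 1: 2/2 = 1; row 2: (9/2)/(1/4) = 18. Minimum is 1 at row 1 (w1 leaves); pivot element 2.
Divide row 1 by 2; eliminate column x_2 from the other rows.
After both pivots, the entry at constraint row 1, column x_3 is -3/2.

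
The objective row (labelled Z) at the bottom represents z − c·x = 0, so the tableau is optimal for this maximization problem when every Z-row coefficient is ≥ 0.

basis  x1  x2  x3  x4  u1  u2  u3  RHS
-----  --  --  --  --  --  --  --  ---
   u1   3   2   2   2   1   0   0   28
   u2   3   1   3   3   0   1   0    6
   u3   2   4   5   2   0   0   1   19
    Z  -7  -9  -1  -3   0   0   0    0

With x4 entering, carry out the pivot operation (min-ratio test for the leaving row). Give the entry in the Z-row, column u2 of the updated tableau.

Ratio test on column x4 — row 1: 28/2 = 14; row 2: 6/3 = 2; row 3: 19/2 = 19/2. Minimum is 2 at row 2 (u2 leaves); pivot element 3.
Divide row 2 by 3; eliminate column x4 from the other rows.
Z-row update in column u2: 0 − (-3)·(1/3) = 1.

1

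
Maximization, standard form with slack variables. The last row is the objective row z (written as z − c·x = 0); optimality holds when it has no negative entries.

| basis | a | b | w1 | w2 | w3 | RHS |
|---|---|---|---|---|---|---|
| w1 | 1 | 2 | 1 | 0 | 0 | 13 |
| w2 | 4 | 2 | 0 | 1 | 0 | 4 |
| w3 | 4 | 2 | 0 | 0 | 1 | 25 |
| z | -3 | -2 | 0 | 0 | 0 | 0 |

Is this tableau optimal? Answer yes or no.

no

The z-row has a negative entry -3 in column a, so it is not optimal.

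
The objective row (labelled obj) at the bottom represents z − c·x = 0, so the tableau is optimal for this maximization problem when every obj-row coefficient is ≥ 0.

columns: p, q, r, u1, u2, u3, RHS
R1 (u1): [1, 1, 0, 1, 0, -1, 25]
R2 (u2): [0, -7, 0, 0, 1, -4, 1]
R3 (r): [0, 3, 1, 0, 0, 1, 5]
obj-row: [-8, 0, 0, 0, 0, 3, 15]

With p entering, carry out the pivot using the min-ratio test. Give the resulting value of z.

215

Ratio test on column p — row 1: 25/1 = 25; row 2: entry 0 ≤ 0; row 3: entry 0 ≤ 0. Minimum is 25 at row 1 (u1 leaves); pivot element 1.
Pivot on row 1; the obj-row RHS becomes 15 − (-8)·25 = 215.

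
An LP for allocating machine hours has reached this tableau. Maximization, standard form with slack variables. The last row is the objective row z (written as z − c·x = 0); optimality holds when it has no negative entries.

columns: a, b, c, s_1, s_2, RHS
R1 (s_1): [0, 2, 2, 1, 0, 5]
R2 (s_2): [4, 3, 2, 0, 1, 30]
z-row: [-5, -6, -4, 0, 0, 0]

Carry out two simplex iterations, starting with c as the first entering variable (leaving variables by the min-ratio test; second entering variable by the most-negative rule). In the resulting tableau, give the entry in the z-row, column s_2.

5/4

Ratio test on column c — row 1: 5/2 = 5/2; row 2: 30/2 = 15. Minimum is 5/2 at row 1 (s_1 leaves); pivot element 2.
Divide row 1 by 2; eliminate column c from the other rows.
Second iteration: most negative z-row entry is -5 in column a, so a enters.
Ratio test on column a — row 1: entry 0 ≤ 0; row 2: 25/4 = 25/4. Minimum is 25/4 at row 2 (s_2 leaves); pivot element 4.
Divide row 2 by 4; eliminate column a from the other rows.
After both pivots, the entry at the z-row, column s_2 is 5/4.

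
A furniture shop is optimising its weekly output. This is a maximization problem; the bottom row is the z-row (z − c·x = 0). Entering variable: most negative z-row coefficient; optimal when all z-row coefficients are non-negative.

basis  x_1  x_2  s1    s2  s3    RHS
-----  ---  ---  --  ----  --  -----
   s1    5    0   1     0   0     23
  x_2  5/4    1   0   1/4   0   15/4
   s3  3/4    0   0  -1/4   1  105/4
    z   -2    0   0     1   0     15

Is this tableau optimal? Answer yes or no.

The z-row has a negative entry -2 in column x_1, so it is not optimal.

no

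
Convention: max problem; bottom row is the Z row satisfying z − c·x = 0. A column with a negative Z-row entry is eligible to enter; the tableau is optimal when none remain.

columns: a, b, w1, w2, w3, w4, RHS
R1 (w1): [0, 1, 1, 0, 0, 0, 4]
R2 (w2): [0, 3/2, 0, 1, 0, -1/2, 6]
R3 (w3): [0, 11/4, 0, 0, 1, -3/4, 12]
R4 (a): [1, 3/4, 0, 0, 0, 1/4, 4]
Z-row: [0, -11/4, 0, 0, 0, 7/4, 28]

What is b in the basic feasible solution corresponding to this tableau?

b is not in the basis, so in the current basic feasible solution b = 0.

0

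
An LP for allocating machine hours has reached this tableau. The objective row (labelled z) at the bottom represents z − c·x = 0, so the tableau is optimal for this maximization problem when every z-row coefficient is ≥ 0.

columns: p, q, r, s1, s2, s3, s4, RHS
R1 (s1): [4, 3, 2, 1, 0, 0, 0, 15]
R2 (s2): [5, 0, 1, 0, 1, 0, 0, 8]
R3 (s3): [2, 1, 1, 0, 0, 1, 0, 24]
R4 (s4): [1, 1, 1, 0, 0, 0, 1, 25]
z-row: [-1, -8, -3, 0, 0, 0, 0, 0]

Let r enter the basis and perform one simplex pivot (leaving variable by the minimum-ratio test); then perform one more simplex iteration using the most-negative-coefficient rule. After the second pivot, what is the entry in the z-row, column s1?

Ratio test on column r — row 1: 15/2 = 15/2; row 2: 8/1 = 8; row 3: 24/1 = 24; row 4: 25/1 = 25. Minimum is 15/2 at row 1 (s1 leaves); pivot element 2.
Divide row 1 by 2; eliminate column r from the other rows.
Second iteration: most negative z-row entry is -7/2 in column q, so q enters.
Ratio test on column q — row 1: (15/2)/(3/2) = 5; row 2: entry -3/2 ≤ 0; row 3: entry -1/2 ≤ 0; row 4: entry -1/2 ≤ 0. Minimum is 5 at row 1 (r leaves); pivot element 3/2.
Divide row 1 by 3/2; eliminate column q from the other rows.
After both pivots, the entry at the z-row, column s1 is 8/3.

8/3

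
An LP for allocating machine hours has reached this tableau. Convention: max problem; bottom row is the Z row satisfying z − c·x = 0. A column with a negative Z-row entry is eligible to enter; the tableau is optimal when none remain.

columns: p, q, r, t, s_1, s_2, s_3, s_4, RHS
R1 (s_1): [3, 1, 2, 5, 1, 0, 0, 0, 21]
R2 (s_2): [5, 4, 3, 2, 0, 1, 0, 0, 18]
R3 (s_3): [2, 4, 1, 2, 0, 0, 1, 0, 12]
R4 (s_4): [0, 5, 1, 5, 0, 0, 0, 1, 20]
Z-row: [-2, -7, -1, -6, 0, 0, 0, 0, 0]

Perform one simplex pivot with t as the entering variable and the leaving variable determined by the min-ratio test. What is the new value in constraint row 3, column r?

3/5

Ratio test on column t — row 1: 21/5 = 21/5; row 2: 18/2 = 9; row 3: 12/2 = 6; row 4: 20/5 = 4. Minimum is 4 at row 4 (s_4 leaves); pivot element 5.
Divide row 4 by 5; eliminate column t from the other rows.
Row 3 update in column r: 1 − 2·(1/5) = 3/5.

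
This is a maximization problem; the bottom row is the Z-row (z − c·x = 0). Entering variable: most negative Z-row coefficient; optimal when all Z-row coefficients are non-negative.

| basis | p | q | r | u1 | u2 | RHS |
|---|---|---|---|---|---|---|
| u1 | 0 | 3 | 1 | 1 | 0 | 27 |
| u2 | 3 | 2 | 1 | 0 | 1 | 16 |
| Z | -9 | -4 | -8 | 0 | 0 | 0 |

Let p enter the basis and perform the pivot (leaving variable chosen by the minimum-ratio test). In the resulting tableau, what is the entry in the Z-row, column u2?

Ratio test on column p — row 1: entry 0 ≤ 0; row 2: 16/3 = 16/3. Minimum is 16/3 at row 2 (u2 leaves); pivot element 3.
Divide row 2 by 3; eliminate column p from the other rows.
Z-row update in column u2: 0 − (-9)·(1/3) = 3.

3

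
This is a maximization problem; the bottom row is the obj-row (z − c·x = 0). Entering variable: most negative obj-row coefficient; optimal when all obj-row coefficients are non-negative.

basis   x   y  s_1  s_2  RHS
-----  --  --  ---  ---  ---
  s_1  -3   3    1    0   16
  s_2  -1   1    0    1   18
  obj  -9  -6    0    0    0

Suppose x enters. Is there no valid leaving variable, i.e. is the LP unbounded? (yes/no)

yes

Every constraint-row entry in column x is ≤ 0, so increasing x is unbounded.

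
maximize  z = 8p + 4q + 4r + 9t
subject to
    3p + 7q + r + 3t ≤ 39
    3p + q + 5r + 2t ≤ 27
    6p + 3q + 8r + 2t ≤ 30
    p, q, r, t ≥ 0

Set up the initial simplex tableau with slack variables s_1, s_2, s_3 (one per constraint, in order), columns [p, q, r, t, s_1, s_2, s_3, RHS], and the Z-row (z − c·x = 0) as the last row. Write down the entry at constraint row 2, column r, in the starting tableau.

Constraint 2 has coefficient 5 on r.

5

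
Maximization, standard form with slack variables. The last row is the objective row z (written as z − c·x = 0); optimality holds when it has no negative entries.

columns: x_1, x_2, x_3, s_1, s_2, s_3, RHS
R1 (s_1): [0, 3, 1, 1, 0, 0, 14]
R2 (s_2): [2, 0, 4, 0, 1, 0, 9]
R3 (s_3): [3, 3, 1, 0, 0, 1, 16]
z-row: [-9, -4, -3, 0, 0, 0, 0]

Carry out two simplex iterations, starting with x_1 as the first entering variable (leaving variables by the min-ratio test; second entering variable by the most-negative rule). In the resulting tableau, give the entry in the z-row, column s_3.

Ratio test on column x_1 — row 1: entry 0 ≤ 0; row 2: 9/2 = 9/2; row 3: 16/3 = 16/3. Minimum is 9/2 at row 2 (s_2 leaves); pivot element 2.
Divide row 2 by 2; eliminate column x_1 from the other rows.
Second iteration: most negative z-row entry is -4 in column x_2, so x_2 enters.
Ratio test on column x_2 — row 1: 14/3 = 14/3; row 2: entry 0 ≤ 0; row 3: (5/2)/3 = 5/6. Minimum is 5/6 at row 3 (s_3 leaves); pivot element 3.
Divide row 3 by 3; eliminate column x_2 from the other rows.
After both pivots, the entry at the z-row, column s_3 is 4/3.

4/3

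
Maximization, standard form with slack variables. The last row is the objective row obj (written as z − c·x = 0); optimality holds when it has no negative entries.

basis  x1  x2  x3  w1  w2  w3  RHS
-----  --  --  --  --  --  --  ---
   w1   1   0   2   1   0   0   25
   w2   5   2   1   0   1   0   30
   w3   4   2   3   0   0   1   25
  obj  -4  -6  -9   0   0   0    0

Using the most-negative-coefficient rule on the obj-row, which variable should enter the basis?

Negative obj-row entries: x1: -4, x2: -6, x3: -9.
The most negative is -9 in column x3, so x3 enters.

x3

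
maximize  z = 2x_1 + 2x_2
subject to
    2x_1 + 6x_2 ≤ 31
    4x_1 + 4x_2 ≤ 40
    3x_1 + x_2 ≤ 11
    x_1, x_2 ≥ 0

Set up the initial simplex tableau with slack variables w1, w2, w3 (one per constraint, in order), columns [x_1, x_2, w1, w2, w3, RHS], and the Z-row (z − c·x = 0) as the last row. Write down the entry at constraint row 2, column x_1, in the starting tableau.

Constraint 2 has coefficient 4 on x_1.

4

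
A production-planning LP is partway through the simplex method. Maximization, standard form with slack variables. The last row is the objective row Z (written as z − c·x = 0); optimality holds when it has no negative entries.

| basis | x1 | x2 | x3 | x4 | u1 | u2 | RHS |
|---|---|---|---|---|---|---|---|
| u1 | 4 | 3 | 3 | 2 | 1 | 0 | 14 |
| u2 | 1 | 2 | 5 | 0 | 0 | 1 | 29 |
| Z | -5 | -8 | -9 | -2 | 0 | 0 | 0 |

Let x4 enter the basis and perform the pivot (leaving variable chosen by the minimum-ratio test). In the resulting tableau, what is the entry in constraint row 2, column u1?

0

Ratio test on column x4 — row 1: 14/2 = 7; row 2: entry 0 ≤ 0. Minimum is 7 at row 1 (u1 leaves); pivot element 2.
Divide row 1 by 2; eliminate column x4 from the other rows.
Row 2 update in column u1: 0 − 0·(1/2) = 0.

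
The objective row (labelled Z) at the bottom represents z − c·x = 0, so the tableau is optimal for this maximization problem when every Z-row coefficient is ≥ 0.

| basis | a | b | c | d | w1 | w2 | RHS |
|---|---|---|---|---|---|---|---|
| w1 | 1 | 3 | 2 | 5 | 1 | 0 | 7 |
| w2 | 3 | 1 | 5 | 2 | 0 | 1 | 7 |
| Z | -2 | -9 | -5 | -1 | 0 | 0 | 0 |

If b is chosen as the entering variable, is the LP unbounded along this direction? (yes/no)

no

Column b has positive entries in row(s) 1, 2, so the ratio test bounds it — not unbounded.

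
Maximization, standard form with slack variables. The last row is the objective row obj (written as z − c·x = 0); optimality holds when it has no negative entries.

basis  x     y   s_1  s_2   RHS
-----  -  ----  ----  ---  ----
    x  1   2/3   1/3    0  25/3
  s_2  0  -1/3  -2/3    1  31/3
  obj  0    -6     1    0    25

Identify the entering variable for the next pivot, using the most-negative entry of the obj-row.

y

Negative obj-row entries: y: -6.
The most negative is -6 in column y, so y enters.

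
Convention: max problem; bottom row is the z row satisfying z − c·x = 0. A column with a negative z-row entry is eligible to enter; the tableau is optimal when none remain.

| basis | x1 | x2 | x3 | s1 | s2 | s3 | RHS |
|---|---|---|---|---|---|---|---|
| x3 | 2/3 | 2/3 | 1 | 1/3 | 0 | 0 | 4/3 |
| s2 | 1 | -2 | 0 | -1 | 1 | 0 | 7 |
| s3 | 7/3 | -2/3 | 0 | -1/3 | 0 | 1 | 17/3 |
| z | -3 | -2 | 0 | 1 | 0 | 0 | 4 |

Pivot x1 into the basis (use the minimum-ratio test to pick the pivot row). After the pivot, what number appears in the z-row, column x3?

Ratio test on column x1 — row 1: (4/3)/(2/3) = 2; row 2: 7/1 = 7; row 3: (17/3)/(7/3) = 17/7. Minimum is 2 at row 1 (x3 leaves); pivot element 2/3.
Divide row 1 by 2/3; eliminate column x1 from the other rows.
z-row update in column x3: 0 − (-3)·(3/2) = 9/2.

9/2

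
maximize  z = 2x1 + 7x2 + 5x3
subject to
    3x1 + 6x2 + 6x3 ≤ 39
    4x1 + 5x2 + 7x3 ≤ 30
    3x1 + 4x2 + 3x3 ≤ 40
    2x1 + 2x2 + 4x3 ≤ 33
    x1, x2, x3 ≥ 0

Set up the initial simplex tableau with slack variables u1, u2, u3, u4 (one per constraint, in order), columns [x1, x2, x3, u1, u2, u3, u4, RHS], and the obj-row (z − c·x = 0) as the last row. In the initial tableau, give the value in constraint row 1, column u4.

Slack u4 belongs to constraint 4; its column is the unit vector e_4, so the entry in row 1 is 0.

0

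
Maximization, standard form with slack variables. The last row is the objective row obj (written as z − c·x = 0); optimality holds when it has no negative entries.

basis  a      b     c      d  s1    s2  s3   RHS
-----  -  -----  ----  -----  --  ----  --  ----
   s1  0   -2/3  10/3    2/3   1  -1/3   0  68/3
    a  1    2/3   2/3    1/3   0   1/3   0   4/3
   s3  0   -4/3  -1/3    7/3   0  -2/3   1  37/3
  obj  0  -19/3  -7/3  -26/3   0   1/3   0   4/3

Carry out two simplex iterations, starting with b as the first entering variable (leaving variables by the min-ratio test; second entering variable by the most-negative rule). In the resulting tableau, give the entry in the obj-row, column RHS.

36

Ratio test on column b — row 1: entry -2/3 ≤ 0; row 2: (4/3)/(2/3) = 2; row 3: entry -4/3 ≤ 0. Minimum is 2 at row 2 (a leaves); pivot element 2/3.
Divide row 2 by 2/3; eliminate column b from the other rows.
Second iteration: most negative obj-row entry is -11/2 in column d, so d enters.
Ratio test on column d — row 1: 24/1 = 24; row 2: 2/(1/2) = 4; row 3: 15/3 = 5. Minimum is 4 at row 2 (b leaves); pivot element 1/2.
Divide row 2 by 1/2; eliminate column d from the other rows.
After both pivots, the entry at the obj-row, column RHS is 36.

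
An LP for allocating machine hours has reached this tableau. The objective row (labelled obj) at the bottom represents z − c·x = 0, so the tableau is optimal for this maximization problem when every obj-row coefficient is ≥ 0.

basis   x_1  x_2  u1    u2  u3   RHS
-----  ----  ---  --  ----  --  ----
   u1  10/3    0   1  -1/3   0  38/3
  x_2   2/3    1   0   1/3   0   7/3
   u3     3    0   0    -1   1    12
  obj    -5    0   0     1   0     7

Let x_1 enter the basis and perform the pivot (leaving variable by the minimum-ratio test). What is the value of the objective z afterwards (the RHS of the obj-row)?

49/2

Ratio test on column x_1 — row 1: (38/3)/(10/3) = 19/5; row 2: (7/3)/(2/3) = 7/2; row 3: 12/3 = 4. Minimum is 7/2 at row 2 (x_2 leaves); pivot element 2/3.
Pivot on row 2; the obj-row RHS becomes 7 − (-5)·(7/2) = 49/2.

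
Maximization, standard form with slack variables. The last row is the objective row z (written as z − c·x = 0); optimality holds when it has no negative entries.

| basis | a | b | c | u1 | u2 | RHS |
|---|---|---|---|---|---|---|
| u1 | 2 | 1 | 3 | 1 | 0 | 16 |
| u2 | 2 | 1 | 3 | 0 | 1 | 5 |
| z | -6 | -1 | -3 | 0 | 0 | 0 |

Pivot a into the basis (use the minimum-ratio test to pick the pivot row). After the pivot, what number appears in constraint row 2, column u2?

1/2

Ratio test on column a — row 1: 16/2 = 8; row 2: 5/2 = 5/2. Minimum is 5/2 at row 2 (u2 leaves); pivot element 2.
Divide row 2 by 2; eliminate column a from the other rows.
In the new row 2, the u2 entry is the old entry divided by the pivot: 1/2 = 1/2.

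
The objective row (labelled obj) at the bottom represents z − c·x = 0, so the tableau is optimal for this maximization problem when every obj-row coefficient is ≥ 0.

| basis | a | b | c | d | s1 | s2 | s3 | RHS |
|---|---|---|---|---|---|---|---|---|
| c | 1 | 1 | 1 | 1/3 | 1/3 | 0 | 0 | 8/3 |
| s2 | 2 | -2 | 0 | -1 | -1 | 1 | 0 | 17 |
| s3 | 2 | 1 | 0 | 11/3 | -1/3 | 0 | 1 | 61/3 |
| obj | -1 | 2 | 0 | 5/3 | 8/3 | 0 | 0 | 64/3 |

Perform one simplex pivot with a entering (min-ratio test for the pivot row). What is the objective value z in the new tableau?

24

Ratio test on column a — row 1: (8/3)/1 = 8/3; row 2: 17/2 = 17/2; row 3: (61/3)/2 = 61/6. Minimum is 8/3 at row 1 (c leaves); pivot element 1.
Pivot on row 1; the obj-row RHS becomes 64/3 − (-1)·(8/3) = 24.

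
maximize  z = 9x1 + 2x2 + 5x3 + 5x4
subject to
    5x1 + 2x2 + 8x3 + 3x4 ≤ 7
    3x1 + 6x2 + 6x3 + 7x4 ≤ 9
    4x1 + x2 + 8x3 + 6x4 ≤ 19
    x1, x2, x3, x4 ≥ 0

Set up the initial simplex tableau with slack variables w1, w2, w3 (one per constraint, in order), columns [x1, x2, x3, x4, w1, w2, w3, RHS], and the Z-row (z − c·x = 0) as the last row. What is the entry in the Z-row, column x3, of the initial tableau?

-5

The Z-row carries the negated objective coefficients: the x3 entry is -5.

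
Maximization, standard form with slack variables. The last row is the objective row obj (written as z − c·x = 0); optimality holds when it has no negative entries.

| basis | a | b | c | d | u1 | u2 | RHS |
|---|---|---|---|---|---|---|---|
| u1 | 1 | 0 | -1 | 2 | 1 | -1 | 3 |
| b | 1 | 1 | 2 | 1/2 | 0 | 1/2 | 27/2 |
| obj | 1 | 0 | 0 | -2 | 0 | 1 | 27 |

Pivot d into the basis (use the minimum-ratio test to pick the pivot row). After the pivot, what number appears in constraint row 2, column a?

3/4

Ratio test on column d — row 1: 3/2 = 3/2; row 2: (27/2)/(1/2) = 27. Minimum is 3/2 at row 1 (u1 leaves); pivot element 2.
Divide row 1 by 2; eliminate column d from the other rows.
Row 2 update in column a: 1 − (1/2)·(1/2) = 3/4.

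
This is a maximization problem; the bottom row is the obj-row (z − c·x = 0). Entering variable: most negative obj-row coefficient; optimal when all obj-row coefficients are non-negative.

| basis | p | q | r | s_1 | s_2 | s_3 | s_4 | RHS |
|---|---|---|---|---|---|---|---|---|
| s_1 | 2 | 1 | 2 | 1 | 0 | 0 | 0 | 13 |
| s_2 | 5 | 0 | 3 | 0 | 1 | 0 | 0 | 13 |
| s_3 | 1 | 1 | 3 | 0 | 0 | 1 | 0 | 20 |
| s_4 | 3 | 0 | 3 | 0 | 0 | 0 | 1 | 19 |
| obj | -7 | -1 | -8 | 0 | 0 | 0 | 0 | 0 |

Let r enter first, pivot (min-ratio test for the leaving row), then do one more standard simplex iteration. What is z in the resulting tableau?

39

Ratio test on column r — row 1: 13/2 = 13/2; row 2: 13/3 = 13/3; row 3: 20/3 = 20/3; row 4: 19/3 = 19/3. Minimum is 13/3 at row 2 (s_2 leaves); pivot element 3.
Pivot on row 2; the obj-row RHS becomes 0 − (-8)·(13/3) = 104/3.
Next entering variable (most negative obj-row entry -1): q.
Ratio test on column q — row 1: (13/3)/1 = 13/3; row 2: entry 0 ≤ 0; row 3: 7/1 = 7; row 4: entry 0 ≤ 0. Minimum is 13/3 at row 1 (s_1 leaves); pivot element 1.
After the second pivot the obj-row RHS is 104/3 − (-1)·(13/3) = 39.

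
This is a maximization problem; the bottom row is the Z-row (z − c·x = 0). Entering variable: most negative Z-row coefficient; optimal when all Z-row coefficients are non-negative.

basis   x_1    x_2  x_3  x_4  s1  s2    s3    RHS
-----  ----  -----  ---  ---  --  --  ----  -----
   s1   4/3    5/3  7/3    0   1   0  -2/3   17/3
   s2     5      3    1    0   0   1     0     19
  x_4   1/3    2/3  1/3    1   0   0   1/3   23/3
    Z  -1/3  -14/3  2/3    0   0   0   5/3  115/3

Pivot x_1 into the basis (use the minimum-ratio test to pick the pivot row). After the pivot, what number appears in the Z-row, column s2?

Ratio test on column x_1 — row 1: (17/3)/(4/3) = 17/4; row 2: 19/5 = 19/5; row 3: (23/3)/(1/3) = 23. Minimum is 19/5 at row 2 (s2 leaves); pivot element 5.
Divide row 2 by 5; eliminate column x_1 from the other rows.
Z-row update in column s2: 0 − (-1/3)·(1/5) = 1/15.

1/15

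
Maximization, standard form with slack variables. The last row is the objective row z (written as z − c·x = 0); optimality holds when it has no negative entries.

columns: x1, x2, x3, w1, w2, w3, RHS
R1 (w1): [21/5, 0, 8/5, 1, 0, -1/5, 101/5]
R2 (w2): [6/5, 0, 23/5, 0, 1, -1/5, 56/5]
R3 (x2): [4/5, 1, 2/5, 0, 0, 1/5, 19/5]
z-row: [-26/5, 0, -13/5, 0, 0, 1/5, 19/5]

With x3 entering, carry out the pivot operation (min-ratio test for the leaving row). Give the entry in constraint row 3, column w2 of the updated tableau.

Ratio test on column x3 — row 1: (101/5)/(8/5) = 101/8; row 2: (56/5)/(23/5) = 56/23; row 3: (19/5)/(2/5) = 19/2. Minimum is 56/23 at row 2 (w2 leaves); pivot element 23/5.
Divide row 2 by 23/5; eliminate column x3 from the other rows.
Row 3 update in column w2: 0 − (2/5)·(5/23) = -2/23.

-2/23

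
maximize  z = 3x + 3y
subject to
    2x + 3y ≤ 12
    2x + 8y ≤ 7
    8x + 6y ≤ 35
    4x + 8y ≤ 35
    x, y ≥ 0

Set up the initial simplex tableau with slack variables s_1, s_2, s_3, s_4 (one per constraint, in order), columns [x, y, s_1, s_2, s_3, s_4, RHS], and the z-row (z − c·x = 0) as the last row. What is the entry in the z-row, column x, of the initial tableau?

The z-row carries the negated objective coefficients: the x entry is -3.

-3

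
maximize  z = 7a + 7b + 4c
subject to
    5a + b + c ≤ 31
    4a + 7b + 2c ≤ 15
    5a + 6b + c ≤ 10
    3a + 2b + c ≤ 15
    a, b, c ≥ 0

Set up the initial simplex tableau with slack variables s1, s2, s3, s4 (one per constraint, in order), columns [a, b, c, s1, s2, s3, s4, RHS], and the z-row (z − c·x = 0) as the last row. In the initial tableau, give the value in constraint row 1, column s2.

0

Slack s2 belongs to constraint 2; its column is the unit vector e_2, so the entry in row 1 is 0.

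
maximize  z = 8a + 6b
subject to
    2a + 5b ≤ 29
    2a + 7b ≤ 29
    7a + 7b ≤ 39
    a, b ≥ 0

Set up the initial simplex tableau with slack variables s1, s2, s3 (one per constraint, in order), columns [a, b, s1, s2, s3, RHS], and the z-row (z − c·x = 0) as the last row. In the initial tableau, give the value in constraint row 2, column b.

7

Constraint 2 has coefficient 7 on b.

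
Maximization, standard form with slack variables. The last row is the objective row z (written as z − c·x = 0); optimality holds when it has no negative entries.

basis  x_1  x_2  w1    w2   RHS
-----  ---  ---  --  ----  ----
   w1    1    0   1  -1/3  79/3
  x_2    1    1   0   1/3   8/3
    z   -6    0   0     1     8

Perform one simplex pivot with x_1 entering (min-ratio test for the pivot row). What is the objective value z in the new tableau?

24

Ratio test on column x_1 — row 1: (79/3)/1 = 79/3; row 2: (8/3)/1 = 8/3. Minimum is 8/3 at row 2 (x_2 leaves); pivot element 1.
Pivot on row 2; the z-row RHS becomes 8 − (-6)·(8/3) = 24.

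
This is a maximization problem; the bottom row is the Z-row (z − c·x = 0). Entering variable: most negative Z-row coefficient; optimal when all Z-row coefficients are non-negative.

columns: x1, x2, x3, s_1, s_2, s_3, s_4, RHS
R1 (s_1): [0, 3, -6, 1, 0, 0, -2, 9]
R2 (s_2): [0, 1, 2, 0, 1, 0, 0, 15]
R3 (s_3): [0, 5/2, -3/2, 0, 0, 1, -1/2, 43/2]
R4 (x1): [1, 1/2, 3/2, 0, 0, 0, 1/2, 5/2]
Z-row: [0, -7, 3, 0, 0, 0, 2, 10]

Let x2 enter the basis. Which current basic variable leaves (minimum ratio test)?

Column x2 entries and ratios — s_1: 9/3 = 3; s_2: 15/1 = 15; s_3: (43/2)/(5/2) = 43/5; x1: (5/2)/(1/2) = 5.
Smallest ratio is 3 in the row of s_1, so s_1 leaves.

s_1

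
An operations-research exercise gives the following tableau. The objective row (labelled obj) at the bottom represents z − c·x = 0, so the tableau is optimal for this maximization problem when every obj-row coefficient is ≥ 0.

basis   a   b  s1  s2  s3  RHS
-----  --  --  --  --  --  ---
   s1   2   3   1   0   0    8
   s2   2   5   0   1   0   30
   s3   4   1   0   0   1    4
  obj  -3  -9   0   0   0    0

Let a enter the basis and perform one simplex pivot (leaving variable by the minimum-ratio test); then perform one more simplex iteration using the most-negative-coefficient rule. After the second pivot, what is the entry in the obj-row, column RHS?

114/5

Ratio test on column a — row 1: 8/2 = 4; row 2: 30/2 = 15; row 3: 4/4 = 1. Minimum is 1 at row 3 (s3 leaves); pivot element 4.
Divide row 3 by 4; eliminate column a from the other rows.
Second iteration: most negative obj-row entry is -33/4 in column b, so b enters.
Ratio test on column b — row 1: 6/(5/2) = 12/5; row 2: 28/(9/2) = 56/9; row 3: 1/(1/4) = 4. Minimum is 12/5 at row 1 (s1 leaves); pivot element 5/2.
Divide row 1 by 5/2; eliminate column b from the other rows.
After both pivots, the entry at the obj-row, column RHS is 114/5.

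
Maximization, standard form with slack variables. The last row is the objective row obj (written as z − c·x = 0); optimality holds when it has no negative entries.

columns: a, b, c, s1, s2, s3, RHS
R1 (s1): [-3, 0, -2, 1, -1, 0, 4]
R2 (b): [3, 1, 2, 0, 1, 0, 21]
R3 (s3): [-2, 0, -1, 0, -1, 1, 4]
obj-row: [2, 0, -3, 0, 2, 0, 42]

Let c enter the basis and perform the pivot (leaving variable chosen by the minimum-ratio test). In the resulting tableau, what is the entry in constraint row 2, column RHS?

Ratio test on column c — row 1: entry -2 ≤ 0; row 2: 21/2 = 21/2; row 3: entry -1 ≤ 0. Minimum is 21/2 at row 2 (b leaves); pivot element 2.
Divide row 2 by 2; eliminate column c from the other rows.
In the new row 2, the RHS entry is the old entry divided by the pivot: 21/2 = 21/2.

21/2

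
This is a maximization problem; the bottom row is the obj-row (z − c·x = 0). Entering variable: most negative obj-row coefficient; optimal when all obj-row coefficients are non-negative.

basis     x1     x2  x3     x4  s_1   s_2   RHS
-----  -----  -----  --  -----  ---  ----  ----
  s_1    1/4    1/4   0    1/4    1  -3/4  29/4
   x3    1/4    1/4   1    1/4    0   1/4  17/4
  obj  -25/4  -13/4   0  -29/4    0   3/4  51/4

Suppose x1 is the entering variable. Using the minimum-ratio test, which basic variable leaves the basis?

x3

Column x1 entries and ratios — s_1: (29/4)/(1/4) = 29; x3: (17/4)/(1/4) = 17.
Smallest ratio is 17 in the row of x3, so x3 leaves.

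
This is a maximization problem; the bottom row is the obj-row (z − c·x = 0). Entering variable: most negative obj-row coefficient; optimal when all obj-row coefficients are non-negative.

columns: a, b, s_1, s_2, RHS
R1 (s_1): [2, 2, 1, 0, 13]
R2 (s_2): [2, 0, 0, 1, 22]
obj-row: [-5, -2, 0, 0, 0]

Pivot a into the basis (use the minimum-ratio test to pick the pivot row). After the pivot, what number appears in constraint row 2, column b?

-2

Ratio test on column a — row 1: 13/2 = 13/2; row 2: 22/2 = 11. Minimum is 13/2 at row 1 (s_1 leaves); pivot element 2.
Divide row 1 by 2; eliminate column a from the other rows.
Row 2 update in column b: 0 − 2·1 = -2.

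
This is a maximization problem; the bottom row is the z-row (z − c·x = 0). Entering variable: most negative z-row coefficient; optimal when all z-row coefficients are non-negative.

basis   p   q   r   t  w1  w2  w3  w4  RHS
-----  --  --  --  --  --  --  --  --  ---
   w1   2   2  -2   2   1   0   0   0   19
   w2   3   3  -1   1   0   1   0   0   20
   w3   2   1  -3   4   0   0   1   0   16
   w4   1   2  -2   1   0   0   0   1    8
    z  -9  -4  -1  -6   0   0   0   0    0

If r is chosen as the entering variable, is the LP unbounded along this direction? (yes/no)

Every constraint-row entry in column r is ≤ 0, so increasing r is unbounded.

yes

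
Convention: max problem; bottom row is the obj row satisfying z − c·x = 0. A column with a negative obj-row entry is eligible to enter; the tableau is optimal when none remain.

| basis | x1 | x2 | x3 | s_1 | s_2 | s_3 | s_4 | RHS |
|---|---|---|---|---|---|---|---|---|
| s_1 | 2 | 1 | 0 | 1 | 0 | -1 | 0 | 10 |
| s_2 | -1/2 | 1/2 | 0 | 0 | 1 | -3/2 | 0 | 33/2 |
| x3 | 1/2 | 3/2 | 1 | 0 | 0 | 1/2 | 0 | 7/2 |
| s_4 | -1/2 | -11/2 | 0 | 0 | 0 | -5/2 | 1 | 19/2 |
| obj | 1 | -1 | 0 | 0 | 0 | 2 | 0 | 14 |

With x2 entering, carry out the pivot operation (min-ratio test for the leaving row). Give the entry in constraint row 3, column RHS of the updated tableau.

7/3

Ratio test on column x2 — row 1: 10/1 = 10; row 2: (33/2)/(1/2) = 33; row 3: (7/2)/(3/2) = 7/3; row 4: entry -11/2 ≤ 0. Minimum is 7/3 at row 3 (x3 leaves); pivot element 3/2.
Divide row 3 by 3/2; eliminate column x2 from the other rows.
In the new row 3, the RHS entry is the old entry divided by the pivot: (7/2)/(3/2) = 7/3.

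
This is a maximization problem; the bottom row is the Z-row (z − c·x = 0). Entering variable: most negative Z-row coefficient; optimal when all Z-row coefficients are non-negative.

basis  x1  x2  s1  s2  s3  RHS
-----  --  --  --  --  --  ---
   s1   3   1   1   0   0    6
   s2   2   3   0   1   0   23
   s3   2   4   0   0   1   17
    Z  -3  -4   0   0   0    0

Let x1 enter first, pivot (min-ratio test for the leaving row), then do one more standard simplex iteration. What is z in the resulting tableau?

177/10

Ratio test on column x1 — row 1: 6/3 = 2; row 2: 23/2 = 23/2; row 3: 17/2 = 17/2. Minimum is 2 at row 1 (s1 leaves); pivot element 3.
Pivot on row 1; the Z-row RHS becomes 0 − (-3)·2 = 6.
Next entering variable (most negative Z-row entry -3): x2.
Ratio test on column x2 — row 1: 2/(1/3) = 6; row 2: 19/(7/3) = 57/7; row 3: 13/(10/3) = 39/10. Minimum is 39/10 at row 3 (s3 leaves); pivot element 10/3.
After the second pivot the Z-row RHS is 6 − (-3)·(39/10) = 177/10.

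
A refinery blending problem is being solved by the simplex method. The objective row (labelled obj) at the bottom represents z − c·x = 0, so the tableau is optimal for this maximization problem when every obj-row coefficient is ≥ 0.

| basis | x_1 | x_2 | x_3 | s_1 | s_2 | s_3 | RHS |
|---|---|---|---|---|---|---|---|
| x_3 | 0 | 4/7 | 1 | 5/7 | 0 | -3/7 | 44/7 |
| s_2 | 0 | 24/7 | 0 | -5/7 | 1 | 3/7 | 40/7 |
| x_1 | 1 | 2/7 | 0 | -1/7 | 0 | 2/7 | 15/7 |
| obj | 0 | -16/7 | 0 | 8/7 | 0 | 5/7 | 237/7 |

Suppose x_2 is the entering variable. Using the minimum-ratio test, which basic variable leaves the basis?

Column x_2 entries and ratios — x_3: (44/7)/(4/7) = 11; s_2: (40/7)/(24/7) = 5/3; x_1: (15/7)/(2/7) = 15/2.
Smallest ratio is 5/3 in the row of s_2, so s_2 leaves.

s_2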